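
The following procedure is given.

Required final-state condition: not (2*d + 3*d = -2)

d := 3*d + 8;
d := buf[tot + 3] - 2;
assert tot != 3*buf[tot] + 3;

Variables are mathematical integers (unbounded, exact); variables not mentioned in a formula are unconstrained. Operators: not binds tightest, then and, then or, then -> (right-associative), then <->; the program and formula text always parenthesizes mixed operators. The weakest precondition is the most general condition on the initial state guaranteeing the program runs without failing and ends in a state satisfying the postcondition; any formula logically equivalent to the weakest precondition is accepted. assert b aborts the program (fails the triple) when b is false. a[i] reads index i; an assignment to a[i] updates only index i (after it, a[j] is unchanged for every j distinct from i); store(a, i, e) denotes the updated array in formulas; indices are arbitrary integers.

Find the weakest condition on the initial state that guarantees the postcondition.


Working backward. After the program, the postcondition not (2*d + 3*d = -2) must hold; in canonical form it is not (5*d = -2).
Before assert tot != 3*buf[tot] + 3: tot != 3*buf[tot] + 3 and (not (5*d = -2))
Before d := buf[tot + 3] - 2: tot != 3*buf[tot] + 3 and (not (5*buf[tot + 3] = 8))
Before d := 3*d + 8: tot != 3*buf[tot] + 3 and (not (5*buf[tot + 3] = 8))
Answer: WP = tot != 3*buf[tot] + 3 and (not (5*buf[tot + 3] = 8))


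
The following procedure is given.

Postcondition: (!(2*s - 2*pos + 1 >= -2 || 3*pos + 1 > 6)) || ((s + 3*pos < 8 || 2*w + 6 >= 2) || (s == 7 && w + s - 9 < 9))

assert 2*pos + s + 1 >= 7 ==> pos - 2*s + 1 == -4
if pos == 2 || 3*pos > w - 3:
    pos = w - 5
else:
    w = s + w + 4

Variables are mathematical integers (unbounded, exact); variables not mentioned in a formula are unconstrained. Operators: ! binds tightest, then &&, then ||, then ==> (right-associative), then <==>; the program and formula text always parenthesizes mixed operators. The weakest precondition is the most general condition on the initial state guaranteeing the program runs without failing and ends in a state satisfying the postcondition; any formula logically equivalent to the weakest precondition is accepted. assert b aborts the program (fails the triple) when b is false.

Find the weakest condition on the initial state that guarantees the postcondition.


Working backward. After the program, the postcondition (!(2*s - 2*pos + 1 >= -2 || 3*pos + 1 > 6)) || ((s + 3*pos < 8 || 2*w + 6 >= 2) || (s == 7 && w + s - 9 < 9)) must hold; in canonical form it is (!(2*s >= 2*pos - 3 || 3*pos > 5)) || 3*pos + s < 8 || 2*w >= -4 || (s == 7 && s + w < 18).
Then branch requires (!(2*s >= 2*w - 13 || 3*w > 20)) || s + 3*w < 23 || 2*w >= -4 || (s == 7 && s + w < 18); else branch requires (!(2*s >= 2*pos - 3 || 3*pos > 5)) || 3*pos + s < 8 || 2*s + 2*w >= -12 || (s == 7 && 2*s + w < 14).
Before the if: ((pos == 2 || 3*pos > w - 3) ==> ((!(2*s >= 2*w - 13 || 3*w > 20)) || s + 3*w < 23 || 2*w >= -4 || (s == 7 && s + w < 18))) && ((!(pos == 2 || 3*pos > w - 3)) ==> ((!(2*s >= 2*pos - 3 || 3*pos > 5)) || 3*pos + s < 8 || 2*s + 2*w >= -12 || (s == 7 && 2*s + w < 14)))
Before assert 2*pos + s + 1 >= 7 ==> pos - 2*s + 1 == -4: (2*pos + s >= 6 ==> pos == 2*s - 5) && ((pos == 2 || 3*pos > w - 3) ==> ((!(2*s >= 2*w - 13 || 3*w > 20)) || s + 3*w < 23 || 2*w >= -4 || (s == 7 && s + w < 18))) && ((!(pos == 2 || 3*pos > w - 3)) ==> ((!(2*s >= 2*pos - 3 || 3*pos > 5)) || 3*pos + s < 8 || 2*s + 2*w >= -12 || (s == 7 && 2*s + w < 14)))
Answer: WP = (2*pos + s >= 6 ==> pos == 2*s - 5) && ((pos == 2 || 3*pos > w - 3) ==> ((!(2*s >= 2*w - 13 || 3*w > 20)) || s + 3*w < 23 || 2*w >= -4 || (s == 7 && s + w < 18))) && ((!(pos == 2 || 3*pos > w - 3)) ==> ((!(2*s >= 2*pos - 3 || 3*pos > 5)) || 3*pos + s < 8 || 2*s + 2*w >= -12 || (s == 7 && 2*s + w < 14)))


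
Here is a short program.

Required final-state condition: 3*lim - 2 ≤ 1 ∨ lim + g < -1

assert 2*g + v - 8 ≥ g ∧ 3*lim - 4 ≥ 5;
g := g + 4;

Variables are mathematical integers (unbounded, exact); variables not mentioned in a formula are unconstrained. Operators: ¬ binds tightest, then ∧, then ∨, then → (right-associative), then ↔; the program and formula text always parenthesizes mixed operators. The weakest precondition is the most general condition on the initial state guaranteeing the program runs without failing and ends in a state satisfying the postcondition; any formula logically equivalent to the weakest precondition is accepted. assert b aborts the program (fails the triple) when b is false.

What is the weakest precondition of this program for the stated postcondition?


Working backward. After the program, the postcondition 3*lim - 2 ≤ 1 ∨ lim + g < -1 must hold; in canonical form it is 3*lim ≤ 3 ∨ g + lim < -1.
Before g := g + 4: 3*lim ≤ 3 ∨ g + lim < -5
Before assert 2*g + v - 8 ≥ g ∧ 3*lim - 4 ≥ 5: g + v ≥ 8 ∧ 3*lim ≥ 9 ∧ (3*lim ≤ 3 ∨ g + lim < -5)
Answer: WP = g + v ≥ 8 ∧ 3*lim ≥ 9 ∧ (3*lim ≤ 3 ∨ g + lim < -5)


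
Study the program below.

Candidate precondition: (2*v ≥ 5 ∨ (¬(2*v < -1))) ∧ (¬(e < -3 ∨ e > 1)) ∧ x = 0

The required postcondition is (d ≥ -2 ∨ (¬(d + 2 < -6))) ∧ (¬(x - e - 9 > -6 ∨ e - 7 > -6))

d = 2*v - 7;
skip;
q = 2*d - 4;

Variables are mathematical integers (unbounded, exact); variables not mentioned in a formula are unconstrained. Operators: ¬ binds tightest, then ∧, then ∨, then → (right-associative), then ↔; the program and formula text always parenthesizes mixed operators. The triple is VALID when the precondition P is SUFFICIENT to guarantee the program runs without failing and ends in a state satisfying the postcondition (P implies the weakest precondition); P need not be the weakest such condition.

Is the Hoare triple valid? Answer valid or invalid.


Working backward. After the program, the postcondition (d ≥ -2 ∨ (¬(d + 2 < -6))) ∧ (¬(x - e - 9 > -6 ∨ e - 7 > -6)) must hold; in canonical form it is (d ≥ -2 ∨ (¬(d < -8))) ∧ (¬(x > e + 3 ∨ e > 1)).
Before q := 2*d - 4: (d ≥ -2 ∨ (¬(d < -8))) ∧ (¬(x > e + 3 ∨ e > 1))
Before skip: (d ≥ -2 ∨ (¬(d < -8))) ∧ (¬(x > e + 3 ∨ e > 1))
Before d := 2*v - 7: (2*v ≥ 5 ∨ (¬(2*v < -1))) ∧ (¬(x > e + 3 ∨ e > 1))
The weakest precondition is (2*v ≥ 5 ∨ (¬(2*v < -1))) ∧ (¬(x > e + 3 ∨ e > 1)).
Check whether (2*v ≥ 5 ∨ (¬(2*v < -1))) ∧ (¬(e < -3 ∨ e > 1)) ∧ x = 0 implies it.
Every state satisfying the precondition satisfies the weakest precondition: the implication holds.
Answer: valid


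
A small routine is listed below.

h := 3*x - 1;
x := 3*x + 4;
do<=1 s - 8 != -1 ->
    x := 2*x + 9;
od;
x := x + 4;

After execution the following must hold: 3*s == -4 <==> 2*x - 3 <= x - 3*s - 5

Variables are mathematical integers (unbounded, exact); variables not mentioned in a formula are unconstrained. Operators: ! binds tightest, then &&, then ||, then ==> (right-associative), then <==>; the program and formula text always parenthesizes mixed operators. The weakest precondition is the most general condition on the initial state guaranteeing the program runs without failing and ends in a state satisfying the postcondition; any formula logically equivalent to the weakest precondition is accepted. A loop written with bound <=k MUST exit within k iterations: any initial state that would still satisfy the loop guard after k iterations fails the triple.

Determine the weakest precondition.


Working backward. After the program, the postcondition 3*s == -4 <==> 2*x - 3 <= x - 3*s - 5 must hold; in canonical form it is 3*s == -4 <==> 3*s + x <= -2.
Before x := x + 4: 3*s == -4 <==> 3*s + x <= -6
Before the loop (bound <=1), unroll the exhaustion recursion (WP_0 = exit-now case; WP_j = one more guarded iteration, up to j = 1):
  WP_0: (!(s != 7)) && (3*s == -4 <==> 3*s + x <= -6)
  WP_1: (s != 7 ==> ((!(s != 7)) && (3*s == -4 <==> 3*s + 2*x <= -15))) && ((!(s != 7)) ==> (3*s == -4 <==> 3*s + x <= -6))
So before the loop: (s != 7 ==> ((!(s != 7)) && (3*s == -4 <==> 3*s + 2*x <= -15))) && ((!(s != 7)) ==> (3*s == -4 <==> 3*s + x <= -6))
Before x := 3*x + 4: (s != 7 ==> ((!(s != 7)) && (3*s == -4 <==> 3*s + 6*x <= -23))) && ((!(s != 7)) ==> (3*s == -4 <==> 3*s + 3*x <= -10))
Before h := 3*x - 1: (s != 7 ==> ((!(s != 7)) && (3*s == -4 <==> 3*s + 6*x <= -23))) && ((!(s != 7)) ==> (3*s == -4 <==> 3*s + 3*x <= -10))
Answer: WP = (s != 7 ==> ((!(s != 7)) && (3*s == -4 <==> 3*s + 6*x <= -23))) && ((!(s != 7)) ==> (3*s == -4 <==> 3*s + 3*x <= -10))


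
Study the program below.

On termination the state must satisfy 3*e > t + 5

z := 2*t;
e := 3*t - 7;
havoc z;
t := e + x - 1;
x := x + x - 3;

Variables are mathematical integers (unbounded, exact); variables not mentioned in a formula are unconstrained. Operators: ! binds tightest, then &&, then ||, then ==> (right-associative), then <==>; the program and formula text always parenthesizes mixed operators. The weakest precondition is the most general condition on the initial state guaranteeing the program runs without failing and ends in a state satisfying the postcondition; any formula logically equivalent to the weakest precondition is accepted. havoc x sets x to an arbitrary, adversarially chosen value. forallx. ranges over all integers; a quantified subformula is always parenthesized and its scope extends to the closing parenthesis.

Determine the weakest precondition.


Working backward. After the program, 3*e > t + 5 must hold.
Before x := x + x - 3: 3*e > t + 5
Before t := e + x - 1: 2*e > x + 4
Before havoc z: 2*e > x + 4
Before e := 3*t - 7: 6*t > x + 18
Before z := 2*t: 6*t > x + 18
Answer: WP = 6*t > x + 18


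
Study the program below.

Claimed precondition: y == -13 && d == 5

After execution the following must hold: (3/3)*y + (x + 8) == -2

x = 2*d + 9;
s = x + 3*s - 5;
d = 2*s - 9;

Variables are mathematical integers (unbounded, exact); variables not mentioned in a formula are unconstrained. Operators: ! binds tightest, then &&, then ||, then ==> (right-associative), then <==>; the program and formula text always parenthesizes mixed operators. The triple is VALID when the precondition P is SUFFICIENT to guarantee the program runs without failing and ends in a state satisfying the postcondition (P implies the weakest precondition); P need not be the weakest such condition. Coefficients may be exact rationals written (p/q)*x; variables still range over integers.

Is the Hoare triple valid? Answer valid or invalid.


Working backward. After the program, the postcondition (3/3)*y + (x + 8) == -2 must hold; in canonical form it is x + y == -10.
Before d := 2*s - 9: x + y == -10
Before s := x + 3*s - 5: x + y == -10
Before x := 2*d + 9: 2*d + y == -19
The weakest precondition is 2*d + y == -19.
Check whether y == -13 && d == 5 implies it.
Countermodel: at the initial state d = 5, y = -13, the precondition holds but the weakest precondition fails.
Answer: invalid


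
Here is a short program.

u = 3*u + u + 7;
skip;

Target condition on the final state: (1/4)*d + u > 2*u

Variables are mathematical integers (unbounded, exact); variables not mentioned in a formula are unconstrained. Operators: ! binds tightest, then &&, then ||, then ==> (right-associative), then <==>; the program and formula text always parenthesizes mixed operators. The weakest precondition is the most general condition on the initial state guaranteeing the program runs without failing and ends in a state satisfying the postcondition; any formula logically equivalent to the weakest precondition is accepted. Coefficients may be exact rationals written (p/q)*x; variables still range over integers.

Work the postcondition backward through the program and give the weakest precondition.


Working backward. After the program, the postcondition (1/4)*d + u > 2*u must hold; in canonical form it is (1/4)*d > u.
Before skip: (1/4)*d > u
Before u := 3*u + u + 7: (1/4)*d > 4*u + 7
Answer: WP = (1/4)*d > 4*u + 7


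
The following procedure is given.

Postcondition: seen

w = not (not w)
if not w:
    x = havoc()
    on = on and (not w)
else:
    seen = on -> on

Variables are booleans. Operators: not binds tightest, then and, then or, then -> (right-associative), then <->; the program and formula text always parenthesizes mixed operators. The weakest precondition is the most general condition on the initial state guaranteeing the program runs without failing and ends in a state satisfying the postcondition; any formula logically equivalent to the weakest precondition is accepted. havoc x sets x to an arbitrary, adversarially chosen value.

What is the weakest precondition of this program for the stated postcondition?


Working backward. After the program, seen must hold.
Then branch requires seen; else branch requires true.
Before the if: (not w) -> seen
Before w := not (not w): (not w) -> seen
Answer: WP = (not w) -> seen


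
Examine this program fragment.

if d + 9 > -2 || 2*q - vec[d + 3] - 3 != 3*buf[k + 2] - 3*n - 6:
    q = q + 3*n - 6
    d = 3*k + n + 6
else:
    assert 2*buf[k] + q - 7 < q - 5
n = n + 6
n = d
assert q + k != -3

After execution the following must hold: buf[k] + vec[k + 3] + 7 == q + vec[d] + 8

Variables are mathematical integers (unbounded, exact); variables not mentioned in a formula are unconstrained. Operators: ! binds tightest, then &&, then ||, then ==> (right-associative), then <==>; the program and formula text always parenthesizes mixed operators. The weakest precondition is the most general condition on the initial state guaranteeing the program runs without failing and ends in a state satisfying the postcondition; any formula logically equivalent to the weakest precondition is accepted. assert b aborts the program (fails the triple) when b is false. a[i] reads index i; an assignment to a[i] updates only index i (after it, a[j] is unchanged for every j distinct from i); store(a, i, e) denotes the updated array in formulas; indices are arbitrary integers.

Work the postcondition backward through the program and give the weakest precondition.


Working backward. After the program, the postcondition buf[k] + vec[k + 3] + 7 == q + vec[d] + 8 must hold; in canonical form it is buf[k] + vec[k + 3] == vec[d] + q + 1.
Before assert q + k != -3: k + q != -3 && buf[k] + vec[k + 3] == vec[d] + q + 1
Before n := d: k + q != -3 && buf[k] + vec[k + 3] == vec[d] + q + 1
Before n := n + 6: k + q != -3 && buf[k] + vec[k + 3] == vec[d] + q + 1
Then branch requires k + 3*n + q != 3 && buf[k] + vec[k + 3] == vec[3*k + n + 6] + 3*n + q - 5; else branch requires 2*buf[k] < 2 && k + q != -3 && buf[k] + vec[k + 3] == vec[d] + q + 1.
Before the if: ((d > -11 || 3*n + 2*q != 3*buf[k + 2] + vec[d + 3] - 3) ==> (k + 3*n + q != 3 && buf[k] + vec[k + 3] == vec[3*k + n + 6] + 3*n + q - 5)) && ((!(d > -11 || 3*n + 2*q != 3*buf[k + 2] + vec[d + 3] - 3)) ==> (2*buf[k] < 2 && k + q != -3 && buf[k] + vec[k + 3] == vec[d] + q + 1))
Answer: WP = ((d > -11 || 3*n + 2*q != 3*buf[k + 2] + vec[d + 3] - 3) ==> (k + 3*n + q != 3 && buf[k] + vec[k + 3] == vec[3*k + n + 6] + 3*n + q - 5)) && ((!(d > -11 || 3*n + 2*q != 3*buf[k + 2] + vec[d + 3] - 3)) ==> (2*buf[k] < 2 && k + q != -3 && buf[k] + vec[k + 3] == vec[d] + q + 1))


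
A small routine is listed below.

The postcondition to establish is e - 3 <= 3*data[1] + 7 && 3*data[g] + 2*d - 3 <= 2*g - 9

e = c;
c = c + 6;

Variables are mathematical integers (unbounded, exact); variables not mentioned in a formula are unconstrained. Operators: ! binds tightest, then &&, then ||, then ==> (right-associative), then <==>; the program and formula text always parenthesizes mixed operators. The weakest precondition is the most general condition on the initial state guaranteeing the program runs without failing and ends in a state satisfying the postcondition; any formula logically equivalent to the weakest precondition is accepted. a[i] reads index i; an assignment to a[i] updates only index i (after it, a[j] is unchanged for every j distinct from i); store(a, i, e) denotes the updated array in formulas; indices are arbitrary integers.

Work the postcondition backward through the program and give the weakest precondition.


Working backward. After the program, the postcondition e - 3 <= 3*data[1] + 7 && 3*data[g] + 2*d - 3 <= 2*g - 9 must hold; in canonical form it is e <= 3*data[1] + 10 && 3*data[g] + 2*d <= 2*g - 6.
Before c := c + 6: e <= 3*data[1] + 10 && 3*data[g] + 2*d <= 2*g - 6
Before e := c: c <= 3*data[1] + 10 && 3*data[g] + 2*d <= 2*g - 6
Answer: WP = c <= 3*data[1] + 10 && 3*data[g] + 2*d <= 2*g - 6


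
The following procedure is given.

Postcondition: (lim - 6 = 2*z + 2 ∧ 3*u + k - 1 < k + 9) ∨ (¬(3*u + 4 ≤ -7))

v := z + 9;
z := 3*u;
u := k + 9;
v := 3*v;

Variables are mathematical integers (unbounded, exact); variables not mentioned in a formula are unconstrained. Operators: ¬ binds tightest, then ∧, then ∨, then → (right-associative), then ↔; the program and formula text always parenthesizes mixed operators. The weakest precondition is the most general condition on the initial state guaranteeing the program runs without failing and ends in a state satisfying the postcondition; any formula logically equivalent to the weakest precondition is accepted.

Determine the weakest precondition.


Working backward. After the program, the postcondition (lim - 6 = 2*z + 2 ∧ 3*u + k - 1 < k + 9) ∨ (¬(3*u + 4 ≤ -7)) must hold; in canonical form it is (lim = 2*z + 8 ∧ 3*u < 10) ∨ (¬(3*u ≤ -11)).
Before v := 3*v: (lim = 2*z + 8 ∧ 3*u < 10) ∨ (¬(3*u ≤ -11))
Before u := k + 9: (lim = 2*z + 8 ∧ 3*k < -17) ∨ (¬(3*k ≤ -38))
Before z := 3*u: (lim = 6*u + 8 ∧ 3*k < -17) ∨ (¬(3*k ≤ -38))
Before v := z + 9: (lim = 6*u + 8 ∧ 3*k < -17) ∨ (¬(3*k ≤ -38))
Answer: WP = (lim = 6*u + 8 ∧ 3*k < -17) ∨ (¬(3*k ≤ -38))


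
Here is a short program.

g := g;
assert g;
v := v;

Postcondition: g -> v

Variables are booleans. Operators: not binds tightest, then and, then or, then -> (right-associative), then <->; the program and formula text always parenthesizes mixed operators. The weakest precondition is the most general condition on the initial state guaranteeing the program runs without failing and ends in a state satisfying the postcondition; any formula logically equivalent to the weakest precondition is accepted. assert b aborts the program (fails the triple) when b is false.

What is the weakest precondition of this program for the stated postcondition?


Working backward. After the program, g -> v must hold.
Before v := v: g -> v
Before assert g: g and (g -> v)
Before g := g: g and (g -> v)
Answer: WP = g and (g -> v)


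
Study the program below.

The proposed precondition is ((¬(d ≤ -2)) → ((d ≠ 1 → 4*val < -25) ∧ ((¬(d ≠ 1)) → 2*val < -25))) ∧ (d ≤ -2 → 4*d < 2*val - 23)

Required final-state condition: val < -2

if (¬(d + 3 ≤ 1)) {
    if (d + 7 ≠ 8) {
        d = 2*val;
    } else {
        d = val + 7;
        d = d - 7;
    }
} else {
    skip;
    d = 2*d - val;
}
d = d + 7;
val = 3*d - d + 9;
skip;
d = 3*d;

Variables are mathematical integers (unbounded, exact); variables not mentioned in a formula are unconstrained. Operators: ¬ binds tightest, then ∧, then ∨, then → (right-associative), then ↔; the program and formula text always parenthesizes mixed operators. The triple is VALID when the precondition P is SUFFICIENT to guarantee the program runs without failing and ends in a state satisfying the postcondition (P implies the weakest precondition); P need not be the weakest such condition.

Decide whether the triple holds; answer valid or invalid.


Working backward. After the program, val < -2 must hold.
Before d := 3*d: val < -2
Before skip: val < -2
Before val := 3*d - d + 9: 2*d < -11
Before d := d + 7: 2*d < -25
Then branch requires (d ≠ 1 → 4*val < -25) ∧ ((¬(d ≠ 1)) → 2*val < -25); else branch requires 4*d < 2*val - 25.
Before the if: ((¬(d ≤ -2)) → ((d ≠ 1 → 4*val < -25) ∧ ((¬(d ≠ 1)) → 2*val < -25))) ∧ (d ≤ -2 → 4*d < 2*val - 25)
The weakest precondition is ((¬(d ≤ -2)) → ((d ≠ 1 → 4*val < -25) ∧ ((¬(d ≠ 1)) → 2*val < -25))) ∧ (d ≤ -2 → 4*d < 2*val - 25).
Check whether ((¬(d ≤ -2)) → ((d ≠ 1 → 4*val < -25) ∧ ((¬(d ≠ 1)) → 2*val < -25))) ∧ (d ≤ -2 → 4*d < 2*val - 23) implies it.
Countermodel: at the initial state d = -6, val = 0, the precondition holds but the weakest precondition fails.
Answer: invalid


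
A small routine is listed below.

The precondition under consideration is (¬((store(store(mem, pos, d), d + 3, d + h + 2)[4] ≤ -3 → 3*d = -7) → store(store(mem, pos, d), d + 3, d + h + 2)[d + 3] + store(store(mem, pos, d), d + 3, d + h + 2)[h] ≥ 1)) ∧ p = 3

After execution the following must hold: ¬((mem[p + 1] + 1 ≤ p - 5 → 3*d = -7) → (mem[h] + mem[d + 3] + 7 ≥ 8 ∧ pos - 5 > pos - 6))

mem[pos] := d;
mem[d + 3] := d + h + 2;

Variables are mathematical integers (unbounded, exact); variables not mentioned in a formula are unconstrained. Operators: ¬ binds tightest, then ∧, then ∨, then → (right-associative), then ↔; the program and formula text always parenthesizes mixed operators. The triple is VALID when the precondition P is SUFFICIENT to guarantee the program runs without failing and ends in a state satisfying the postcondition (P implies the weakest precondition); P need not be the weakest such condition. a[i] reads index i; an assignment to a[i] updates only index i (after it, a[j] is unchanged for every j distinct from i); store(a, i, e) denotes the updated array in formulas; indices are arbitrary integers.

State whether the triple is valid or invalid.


Working backward. After the program, the postcondition ¬((mem[p + 1] + 1 ≤ p - 5 → 3*d = -7) → (mem[h] + mem[d + 3] + 7 ≥ 8 ∧ pos - 5 > pos - 6)) must hold; in canonical form it is ¬((mem[p + 1] ≤ p - 6 → 3*d = -7) → mem[d + 3] + mem[h] ≥ 1).
Before mem[d + 3] := d + h + 2: ¬((store(mem, d + 3, d + h + 2)[p + 1] ≤ p - 6 → 3*d = -7) → store(mem, d + 3, d + h + 2)[d + 3] + store(mem, d + 3, d + h + 2)[h] ≥ 1)
Before mem[pos] := d: ¬((store(store(mem, pos, d), d + 3, d + h + 2)[p + 1] ≤ p - 6 → 3*d = -7) → store(store(mem, pos, d), d + 3, d + h + 2)[d + 3] + store(store(mem, pos, d), d + 3, d + h + 2)[h] ≥ 1)
The weakest precondition is ¬((store(store(mem, pos, d), d + 3, d + h + 2)[p + 1] ≤ p - 6 → 3*d = -7) → store(store(mem, pos, d), d + 3, d + h + 2)[d + 3] + store(store(mem, pos, d), d + 3, d + h + 2)[h] ≥ 1).
Check whether (¬((store(store(mem, pos, d), d + 3, d + h + 2)[4] ≤ -3 → 3*d = -7) → store(store(mem, pos, d), d + 3, d + h + 2)[d + 3] + store(store(mem, pos, d), d + 3, d + h + 2)[h] ≥ 1)) ∧ p = 3 implies it.
Every state satisfying the precondition satisfies the weakest precondition: the implication holds.
Answer: valid


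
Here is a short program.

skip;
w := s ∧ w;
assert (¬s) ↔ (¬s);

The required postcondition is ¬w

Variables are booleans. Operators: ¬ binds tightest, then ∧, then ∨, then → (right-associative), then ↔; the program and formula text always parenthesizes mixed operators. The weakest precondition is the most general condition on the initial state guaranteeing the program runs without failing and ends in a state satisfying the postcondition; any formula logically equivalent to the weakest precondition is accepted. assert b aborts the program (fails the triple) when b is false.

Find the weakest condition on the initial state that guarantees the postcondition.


Working backward. After the program, ¬w must hold.
Before assert (¬s) ↔ (¬s): ¬w
Before w := s ∧ w: ¬(s ∧ w)
Before skip: ¬(s ∧ w)
Answer: WP = ¬(s ∧ w)


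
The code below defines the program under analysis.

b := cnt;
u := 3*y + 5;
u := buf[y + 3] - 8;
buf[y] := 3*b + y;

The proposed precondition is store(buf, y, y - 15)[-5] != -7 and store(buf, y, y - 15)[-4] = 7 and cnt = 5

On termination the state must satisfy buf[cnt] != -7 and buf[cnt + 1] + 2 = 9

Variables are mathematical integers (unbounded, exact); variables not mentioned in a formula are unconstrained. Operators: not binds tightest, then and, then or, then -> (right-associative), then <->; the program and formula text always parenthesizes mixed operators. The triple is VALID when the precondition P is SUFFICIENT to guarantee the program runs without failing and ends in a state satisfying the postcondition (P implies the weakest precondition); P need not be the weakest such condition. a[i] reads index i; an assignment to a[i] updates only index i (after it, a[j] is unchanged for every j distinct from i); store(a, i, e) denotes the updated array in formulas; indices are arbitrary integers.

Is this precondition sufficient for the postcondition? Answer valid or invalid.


Working backward. After the program, the postcondition buf[cnt] != -7 and buf[cnt + 1] + 2 = 9 must hold; in canonical form it is buf[cnt] != -7 and buf[cnt + 1] = 7.
Before buf[y] := 3*b + y: store(buf, y, 3*b + y)[cnt] != -7 and store(buf, y, 3*b + y)[cnt + 1] = 7
Before u := buf[y + 3] - 8: store(buf, y, 3*b + y)[cnt] != -7 and store(buf, y, 3*b + y)[cnt + 1] = 7
Before u := 3*y + 5: store(buf, y, 3*b + y)[cnt] != -7 and store(buf, y, 3*b + y)[cnt + 1] = 7
Before b := cnt: store(buf, y, 3*cnt + y)[cnt] != -7 and store(buf, y, 3*cnt + y)[cnt + 1] = 7
The weakest precondition is store(buf, y, 3*cnt + y)[cnt] != -7 and store(buf, y, 3*cnt + y)[cnt + 1] = 7.
Check whether store(buf, y, y - 15)[-5] != -7 and store(buf, y, y - 15)[-4] = 7 and cnt = 5 implies it.
Countermodel: at the initial state buf = {[-6] = 2, [-5] = 3, [-4] = 7, [5] = 2, [6] = 4, elsewhere 2}, cnt = 5, y = -6, the precondition holds but the weakest precondition fails.
Answer: invalid


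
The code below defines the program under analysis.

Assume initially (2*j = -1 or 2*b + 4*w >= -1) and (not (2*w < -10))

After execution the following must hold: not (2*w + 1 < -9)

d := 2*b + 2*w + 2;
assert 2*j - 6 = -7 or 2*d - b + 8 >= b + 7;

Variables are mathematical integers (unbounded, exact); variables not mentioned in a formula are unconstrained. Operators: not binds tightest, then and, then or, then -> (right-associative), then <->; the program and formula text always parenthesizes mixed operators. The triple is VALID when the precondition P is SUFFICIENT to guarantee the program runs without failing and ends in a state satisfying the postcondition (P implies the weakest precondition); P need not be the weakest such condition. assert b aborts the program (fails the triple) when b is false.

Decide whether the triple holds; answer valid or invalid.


Working backward. After the program, the postcondition not (2*w + 1 < -9) must hold; in canonical form it is not (2*w < -10).
Before assert 2*j - 6 = -7 or 2*d - b + 8 >= b + 7: (2*j = -1 or 2*d >= 2*b - 1) and (not (2*w < -10))
Before d := 2*b + 2*w + 2: (2*j = -1 or 2*b + 4*w >= -5) and (not (2*w < -10))
The weakest precondition is (2*j = -1 or 2*b + 4*w >= -5) and (not (2*w < -10)).
Check whether (2*j = -1 or 2*b + 4*w >= -1) and (not (2*w < -10)) implies it.
Every state satisfying the precondition satisfies the weakest precondition: the implication holds.
Answer: valid


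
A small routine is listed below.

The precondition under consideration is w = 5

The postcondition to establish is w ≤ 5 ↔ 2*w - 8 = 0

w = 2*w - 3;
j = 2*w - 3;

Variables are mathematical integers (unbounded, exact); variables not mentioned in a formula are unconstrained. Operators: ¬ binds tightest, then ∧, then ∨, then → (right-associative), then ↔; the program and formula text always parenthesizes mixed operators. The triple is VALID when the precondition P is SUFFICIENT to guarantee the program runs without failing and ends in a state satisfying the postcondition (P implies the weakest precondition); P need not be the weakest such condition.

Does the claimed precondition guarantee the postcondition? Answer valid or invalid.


Working backward. After the program, the postcondition w ≤ 5 ↔ 2*w - 8 = 0 must hold; in canonical form it is w ≤ 5 ↔ 2*w = 8.
Before j := 2*w - 3: w ≤ 5 ↔ 2*w = 8
Before w := 2*w - 3: 2*w ≤ 8 ↔ 4*w = 14
The weakest precondition is 2*w ≤ 8 ↔ 4*w = 14.
Check whether w = 5 implies it.
Every state satisfying the precondition satisfies the weakest precondition: the implication holds.
Answer: valid


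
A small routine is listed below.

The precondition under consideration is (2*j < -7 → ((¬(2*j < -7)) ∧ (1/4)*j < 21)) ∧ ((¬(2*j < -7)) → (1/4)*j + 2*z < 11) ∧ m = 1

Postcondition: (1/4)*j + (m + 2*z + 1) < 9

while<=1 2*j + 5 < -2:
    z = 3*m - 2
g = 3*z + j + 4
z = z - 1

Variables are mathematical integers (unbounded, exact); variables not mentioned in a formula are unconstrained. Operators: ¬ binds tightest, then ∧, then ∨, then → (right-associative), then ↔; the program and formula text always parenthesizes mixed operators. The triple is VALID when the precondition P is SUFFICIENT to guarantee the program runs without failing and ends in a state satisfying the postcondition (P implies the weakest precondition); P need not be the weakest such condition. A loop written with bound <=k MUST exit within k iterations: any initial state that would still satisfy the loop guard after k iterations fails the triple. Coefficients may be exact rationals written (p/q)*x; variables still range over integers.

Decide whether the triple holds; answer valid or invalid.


Working backward. After the program, the postcondition (1/4)*j + (m + 2*z + 1) < 9 must hold; in canonical form it is (1/4)*j + m + 2*z < 8.
Before z := z - 1: (1/4)*j + m + 2*z < 10
Before g := 3*z + j + 4: (1/4)*j + m + 2*z < 10
Before the loop (bound <=1), unroll the exhaustion recursion (WP_0 = exit-now case; WP_j = one more guarded iteration, up to j = 1):
  WP_0: (¬(2*j < -7)) ∧ (1/4)*j + m + 2*z < 10
  WP_1: (2*j < -7 → ((¬(2*j < -7)) ∧ (1/4)*j + 7*m < 14)) ∧ ((¬(2*j < -7)) → (1/4)*j + m + 2*z < 10)
So before the loop: (2*j < -7 → ((¬(2*j < -7)) ∧ (1/4)*j + 7*m < 14)) ∧ ((¬(2*j < -7)) → (1/4)*j + m + 2*z < 10)
The weakest precondition is (2*j < -7 → ((¬(2*j < -7)) ∧ (1/4)*j + 7*m < 14)) ∧ ((¬(2*j < -7)) → (1/4)*j + m + 2*z < 10).
Check whether (2*j < -7 → ((¬(2*j < -7)) ∧ (1/4)*j < 21)) ∧ ((¬(2*j < -7)) → (1/4)*j + 2*z < 11) ∧ m = 1 implies it.
Countermodel: at the initial state j = 36, m = 1, z = 0, the precondition holds but the weakest precondition fails.
Answer: invalid


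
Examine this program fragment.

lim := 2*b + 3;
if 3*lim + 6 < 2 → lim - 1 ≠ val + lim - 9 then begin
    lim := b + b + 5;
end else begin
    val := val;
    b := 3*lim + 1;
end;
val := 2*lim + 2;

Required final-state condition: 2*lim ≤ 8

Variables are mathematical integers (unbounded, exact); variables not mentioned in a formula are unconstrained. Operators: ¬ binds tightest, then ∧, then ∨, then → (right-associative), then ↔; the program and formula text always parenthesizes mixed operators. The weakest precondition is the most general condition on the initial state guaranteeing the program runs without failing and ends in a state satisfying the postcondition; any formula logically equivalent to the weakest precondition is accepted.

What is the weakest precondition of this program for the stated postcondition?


Working backward. After the program, 2*lim ≤ 8 must hold.
Before val := 2*lim + 2: 2*lim ≤ 8
Then branch requires 4*b ≤ -2; else branch requires 2*lim ≤ 8.
Before the if: ((3*lim < -4 → val ≠ 8) → 4*b ≤ -2) ∧ ((¬(3*lim < -4 → val ≠ 8)) → 2*lim ≤ 8)
Before lim := 2*b + 3: ((6*b < -13 → val ≠ 8) → 4*b ≤ -2) ∧ ((¬(6*b < -13 → val ≠ 8)) → 4*b ≤ 2)
Answer: WP = ((6*b < -13 → val ≠ 8) → 4*b ≤ -2) ∧ ((¬(6*b < -13 → val ≠ 8)) → 4*b ≤ 2)


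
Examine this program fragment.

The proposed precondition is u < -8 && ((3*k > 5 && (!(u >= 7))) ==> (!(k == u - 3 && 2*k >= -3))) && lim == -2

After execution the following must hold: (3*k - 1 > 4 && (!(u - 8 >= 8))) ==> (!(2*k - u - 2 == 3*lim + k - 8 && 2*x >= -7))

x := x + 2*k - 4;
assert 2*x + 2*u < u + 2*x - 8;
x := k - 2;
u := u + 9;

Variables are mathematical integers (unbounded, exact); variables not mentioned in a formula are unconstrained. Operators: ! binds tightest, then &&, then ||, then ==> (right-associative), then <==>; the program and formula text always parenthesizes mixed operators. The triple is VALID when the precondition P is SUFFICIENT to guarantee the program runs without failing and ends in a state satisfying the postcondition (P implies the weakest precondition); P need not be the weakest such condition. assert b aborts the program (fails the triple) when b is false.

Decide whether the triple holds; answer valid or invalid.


Working backward. After the program, the postcondition (3*k - 1 > 4 && (!(u - 8 >= 8))) ==> (!(2*k - u - 2 == 3*lim + k - 8 && 2*x >= -7)) must hold; in canonical form it is (3*k > 5 && (!(u >= 16))) ==> (!(k == 3*lim + u - 6 && 2*x >= -7)).
Before u := u + 9: (3*k > 5 && (!(u >= 7))) ==> (!(k == 3*lim + u + 3 && 2*x >= -7))
Before x := k - 2: (3*k > 5 && (!(u >= 7))) ==> (!(k == 3*lim + u + 3 && 2*k >= -3))
Before assert 2*x + 2*u < u + 2*x - 8: u < -8 && ((3*k > 5 && (!(u >= 7))) ==> (!(k == 3*lim + u + 3 && 2*k >= -3)))
Before x := x + 2*k - 4: u < -8 && ((3*k > 5 && (!(u >= 7))) ==> (!(k == 3*lim + u + 3 && 2*k >= -3)))
The weakest precondition is u < -8 && ((3*k > 5 && (!(u >= 7))) ==> (!(k == 3*lim + u + 3 && 2*k >= -3))).
Check whether u < -8 && ((3*k > 5 && (!(u >= 7))) ==> (!(k == u - 3 && 2*k >= -3))) && lim == -2 implies it.
Every state satisfying the precondition satisfies the weakest precondition: the implication holds.
Answer: valid


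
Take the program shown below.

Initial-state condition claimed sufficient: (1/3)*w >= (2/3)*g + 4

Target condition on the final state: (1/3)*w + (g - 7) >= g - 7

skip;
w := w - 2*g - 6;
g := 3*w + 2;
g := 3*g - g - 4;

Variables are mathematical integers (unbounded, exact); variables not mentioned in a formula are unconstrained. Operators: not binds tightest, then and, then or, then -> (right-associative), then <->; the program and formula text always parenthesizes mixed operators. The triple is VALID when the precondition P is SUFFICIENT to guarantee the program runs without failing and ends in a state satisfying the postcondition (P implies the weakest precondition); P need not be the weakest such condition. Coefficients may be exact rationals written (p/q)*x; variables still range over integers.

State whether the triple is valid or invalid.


Working backward. After the program, the postcondition (1/3)*w + (g - 7) >= g - 7 must hold; in canonical form it is (1/3)*w >= 0.
Before g := 3*g - g - 4: (1/3)*w >= 0
Before g := 3*w + 2: (1/3)*w >= 0
Before w := w - 2*g - 6: (1/3)*w >= (2/3)*g + 2
Before skip: (1/3)*w >= (2/3)*g + 2
The weakest precondition is (1/3)*w >= (2/3)*g + 2.
Check whether (1/3)*w >= (2/3)*g + 4 implies it.
Every state satisfying the precondition satisfies the weakest precondition: the implication holds.
Answer: valid


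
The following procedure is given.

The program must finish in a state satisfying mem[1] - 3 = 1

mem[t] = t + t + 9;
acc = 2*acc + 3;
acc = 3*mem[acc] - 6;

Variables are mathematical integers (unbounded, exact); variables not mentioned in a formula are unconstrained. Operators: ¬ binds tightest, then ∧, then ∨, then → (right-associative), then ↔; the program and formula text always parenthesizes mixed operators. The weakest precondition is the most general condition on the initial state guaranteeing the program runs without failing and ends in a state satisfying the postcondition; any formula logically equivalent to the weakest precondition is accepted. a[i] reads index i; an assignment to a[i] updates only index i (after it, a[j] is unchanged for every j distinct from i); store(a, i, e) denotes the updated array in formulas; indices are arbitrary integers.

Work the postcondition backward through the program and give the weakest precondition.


Working backward. After the program, the postcondition mem[1] - 3 = 1 must hold; in canonical form it is mem[1] = 4.
Before acc := 3*mem[acc] - 6: mem[1] = 4
Before acc := 2*acc + 3: mem[1] = 4
Before mem[t] := t + t + 9: store(mem, t, 2*t + 9)[1] = 4
Answer: WP = store(mem, t, 2*t + 9)[1] = 4


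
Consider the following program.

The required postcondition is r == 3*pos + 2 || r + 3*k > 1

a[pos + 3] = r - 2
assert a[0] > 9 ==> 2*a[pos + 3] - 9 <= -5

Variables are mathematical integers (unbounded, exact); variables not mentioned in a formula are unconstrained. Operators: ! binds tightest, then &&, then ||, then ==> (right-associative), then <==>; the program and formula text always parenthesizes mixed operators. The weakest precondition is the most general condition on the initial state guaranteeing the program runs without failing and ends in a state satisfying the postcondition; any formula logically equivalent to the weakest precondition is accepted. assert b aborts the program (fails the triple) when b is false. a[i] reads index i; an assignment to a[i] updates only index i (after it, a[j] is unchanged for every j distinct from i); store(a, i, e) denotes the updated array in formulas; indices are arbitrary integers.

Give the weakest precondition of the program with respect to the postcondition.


Working backward. After the program, the postcondition r == 3*pos + 2 || r + 3*k > 1 must hold; in canonical form it is r == 3*pos + 2 || 3*k + r > 1.
Before assert a[0] > 9 ==> 2*a[pos + 3] - 9 <= -5: (a[0] > 9 ==> 2*a[pos + 3] <= 4) && (r == 3*pos + 2 || 3*k + r > 1)
Before a[pos + 3] := r - 2: (store(a, pos + 3, r - 2)[0] > 9 ==> 2*store(a, pos + 3, r - 2)[pos + 3] <= 4) && (r == 3*pos + 2 || 3*k + r > 1)
Answer: WP = (store(a, pos + 3, r - 2)[0] > 9 ==> 2*store(a, pos + 3, r - 2)[pos + 3] <= 4) && (r == 3*pos + 2 || 3*k + r > 1)


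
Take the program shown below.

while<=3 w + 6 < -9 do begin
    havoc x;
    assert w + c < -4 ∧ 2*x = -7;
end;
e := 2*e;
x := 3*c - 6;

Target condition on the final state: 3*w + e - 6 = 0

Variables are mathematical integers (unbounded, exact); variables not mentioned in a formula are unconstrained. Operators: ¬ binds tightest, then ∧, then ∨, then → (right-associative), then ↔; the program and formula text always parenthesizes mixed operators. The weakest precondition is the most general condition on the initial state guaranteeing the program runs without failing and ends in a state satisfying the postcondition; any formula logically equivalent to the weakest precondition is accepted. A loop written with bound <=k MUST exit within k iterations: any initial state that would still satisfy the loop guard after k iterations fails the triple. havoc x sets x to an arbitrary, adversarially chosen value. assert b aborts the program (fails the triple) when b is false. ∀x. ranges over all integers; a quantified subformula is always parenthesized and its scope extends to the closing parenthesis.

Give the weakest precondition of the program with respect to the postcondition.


Working backward. After the program, the postcondition 3*w + e - 6 = 0 must hold; in canonical form it is e + 3*w = 6.
Before x := 3*c - 6: e + 3*w = 6
Before e := 2*e: 2*e + 3*w = 6
Before the loop (bound <=3), unroll the exhaustion recursion (WP_0 = exit-now case; WP_j = one more guarded iteration, up to j = 3):
  WP_0: (¬(w < -15)) ∧ 2*e + 3*w = 6
  WP_1: (w < -15 → (∀x_1. (c + w < -4 ∧ 2*x_1 = -7 ∧ (¬(w < -15)) ∧ 2*e + 3*w = 6))) ∧ ((¬(w < -15)) → 2*e + 3*w = 6)
  WP_2: (w < -15 → (∀x_2. (c + w < -4 ∧ 2*x_2 = -7 ∧ (w < -15 → (∀x_1. (c + w < -4 ∧ 2*x_1 = -7 ∧ (¬(w < -15)) ∧ 2*e + 3*w = 6))) ∧ ((¬(w < -15)) → 2*e + 3*w = 6)))) ∧ ((¬(w < -15)) → 2*e + 3*w = 6)
  WP_3: (w < -15 → (∀x_3. (c + w < -4 ∧ 2*x_3 = -7 ∧ (w < -15 → (∀x_2. (c + w < -4 ∧ 2*x_2 = -7 ∧ (w < -15 → (∀x_1. (c + w < -4 ∧ 2*x_1 = -7 ∧ (¬(w < -15)) ∧ 2*e + 3*w = 6))) ∧ ((¬(w < -15)) → 2*e + 3*w = 6)))) ∧ ((¬(w < -15)) → 2*e + 3*w = 6)))) ∧ ((¬(w < -15)) → 2*e + 3*w = 6)
So before the loop: (w < -15 → (∀x_3. (c + w < -4 ∧ 2*x_3 = -7 ∧ (w < -15 → (∀x_2. (c + w < -4 ∧ 2*x_2 = -7 ∧ (w < -15 → (∀x_1. (c + w < -4 ∧ 2*x_1 = -7 ∧ (¬(w < -15)) ∧ 2*e + 3*w = 6))) ∧ ((¬(w < -15)) → 2*e + 3*w = 6)))) ∧ ((¬(w < -15)) → 2*e + 3*w = 6)))) ∧ ((¬(w < -15)) → 2*e + 3*w = 6)
Answer: WP = (w < -15 → (∀x_3. (c + w < -4 ∧ 2*x_3 = -7 ∧ (w < -15 → (∀x_2. (c + w < -4 ∧ 2*x_2 = -7 ∧ (w < -15 → (∀x_1. (c + w < -4 ∧ 2*x_1 = -7 ∧ (¬(w < -15)) ∧ 2*e + 3*w = 6))) ∧ ((¬(w < -15)) → 2*e + 3*w = 6)))) ∧ ((¬(w < -15)) → 2*e + 3*w = 6)))) ∧ ((¬(w < -15)) → 2*e + 3*w = 6)
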